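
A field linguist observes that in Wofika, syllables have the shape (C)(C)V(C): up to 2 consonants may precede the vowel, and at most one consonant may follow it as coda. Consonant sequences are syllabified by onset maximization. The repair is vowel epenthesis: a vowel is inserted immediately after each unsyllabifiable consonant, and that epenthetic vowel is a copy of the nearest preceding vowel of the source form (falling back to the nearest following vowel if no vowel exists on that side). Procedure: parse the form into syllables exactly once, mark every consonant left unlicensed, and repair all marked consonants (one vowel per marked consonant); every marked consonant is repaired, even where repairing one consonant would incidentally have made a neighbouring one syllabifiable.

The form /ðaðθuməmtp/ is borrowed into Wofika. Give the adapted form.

The consonants /t/, /p/ cannot be parsed into a legal (C)(C)V(C) syllable (at most one coda consonant is licensed; onsets may contain at most 2 consonants).
Inserting the epenthetic vowel yields /t/ → /tə/, /p/ → /pə/.

ðaðθuməmtəpə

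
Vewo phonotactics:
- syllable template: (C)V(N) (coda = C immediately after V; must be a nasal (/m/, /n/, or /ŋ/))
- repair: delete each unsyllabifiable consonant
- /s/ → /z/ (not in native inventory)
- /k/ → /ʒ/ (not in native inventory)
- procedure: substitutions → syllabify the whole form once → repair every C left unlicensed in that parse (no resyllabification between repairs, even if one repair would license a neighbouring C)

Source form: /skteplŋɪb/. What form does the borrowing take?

teŋɪ

Substitution: /s/ → /z/, /k/ → /ʒ/, giving /zʒteplŋɪb/.
Under (C)V(N), the unsyllabifiable consonants are /z/, /ʒ/, /p/, /l/, /b/ (only a nasal (/m/, /n/, or /ŋ/) is licensed in coda position; onsets are limited to one consonant).
Deletion applies to /z/, /ʒ/, /p/, /l/, /b/.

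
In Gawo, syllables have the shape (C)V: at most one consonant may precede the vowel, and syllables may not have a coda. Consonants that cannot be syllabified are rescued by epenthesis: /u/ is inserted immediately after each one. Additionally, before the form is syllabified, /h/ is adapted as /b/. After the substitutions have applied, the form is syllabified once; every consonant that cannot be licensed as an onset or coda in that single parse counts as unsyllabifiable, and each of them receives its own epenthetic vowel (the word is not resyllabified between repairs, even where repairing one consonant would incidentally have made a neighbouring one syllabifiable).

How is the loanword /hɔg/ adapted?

Substitution: /h/ → /b/, giving /bɔg/.
Under (C)V, the unsyllabifiable consonants are /g/ (no codas are permitted; onsets are limited to one consonant).
Inserting the epenthetic vowel yields /g/ → /gu/.

bɔgu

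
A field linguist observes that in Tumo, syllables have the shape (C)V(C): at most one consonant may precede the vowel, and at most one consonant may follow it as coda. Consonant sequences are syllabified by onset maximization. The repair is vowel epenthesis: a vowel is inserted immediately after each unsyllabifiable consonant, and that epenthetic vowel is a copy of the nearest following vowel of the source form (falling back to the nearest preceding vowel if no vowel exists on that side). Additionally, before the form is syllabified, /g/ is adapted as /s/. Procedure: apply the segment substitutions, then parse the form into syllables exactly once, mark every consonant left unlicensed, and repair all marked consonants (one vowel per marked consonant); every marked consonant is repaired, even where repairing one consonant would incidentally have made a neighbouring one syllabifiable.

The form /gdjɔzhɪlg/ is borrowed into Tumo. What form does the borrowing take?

Substitution: /g/ → /s/, giving /sdjɔzhɪls/.
The consonants /s/, /d/, /s/ cannot be parsed into a legal (C)V(C) syllable (at most one coda consonant is licensed; onsets are limited to one consonant).
Inserting the epenthetic vowel yields /s/ → /sɔ/, /d/ → /dɔ/, /s/ → /sɪ/.

sɔdɔjɔzhɪlsɪ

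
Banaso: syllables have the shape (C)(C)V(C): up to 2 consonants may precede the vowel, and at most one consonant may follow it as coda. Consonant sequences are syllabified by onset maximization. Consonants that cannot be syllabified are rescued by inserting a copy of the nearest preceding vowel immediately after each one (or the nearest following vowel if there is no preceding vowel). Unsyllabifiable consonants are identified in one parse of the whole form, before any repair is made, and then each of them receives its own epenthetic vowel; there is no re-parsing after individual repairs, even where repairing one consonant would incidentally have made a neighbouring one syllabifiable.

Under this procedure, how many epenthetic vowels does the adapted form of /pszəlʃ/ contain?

2

The unsyllabifiable consonants are /p/, /ʃ/; each receives one epenthetic vowel.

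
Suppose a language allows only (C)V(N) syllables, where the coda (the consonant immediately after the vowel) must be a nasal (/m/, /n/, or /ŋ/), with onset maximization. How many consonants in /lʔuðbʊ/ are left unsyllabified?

2

The consonants /l/, /ð/ cannot be parsed into a legal (C)V(N) syllable (only a nasal (/m/, /n/, or /ŋ/) is licensed in coda position; onsets are limited to one consonant).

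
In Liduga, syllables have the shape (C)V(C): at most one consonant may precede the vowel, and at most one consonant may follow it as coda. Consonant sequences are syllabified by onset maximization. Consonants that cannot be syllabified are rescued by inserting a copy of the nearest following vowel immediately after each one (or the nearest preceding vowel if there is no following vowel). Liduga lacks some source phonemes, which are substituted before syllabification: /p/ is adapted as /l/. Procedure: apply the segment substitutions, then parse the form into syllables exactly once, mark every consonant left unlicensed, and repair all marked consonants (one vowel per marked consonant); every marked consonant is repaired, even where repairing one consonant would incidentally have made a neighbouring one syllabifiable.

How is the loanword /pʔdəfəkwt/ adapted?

ləʔədəfəkwətə

Substitution: /p/ → /l/, giving /lʔdəfəkwt/.
Syllabifying with onset maximization leaves /l/, /ʔ/, /w/, /t/ stranded (at most one coda consonant is licensed; onsets are limited to one consonant).
Inserting the epenthetic vowel yields /l/ → /lə/, /ʔ/ → /ʔə/, /w/ → /wə/, /t/ → /tə/.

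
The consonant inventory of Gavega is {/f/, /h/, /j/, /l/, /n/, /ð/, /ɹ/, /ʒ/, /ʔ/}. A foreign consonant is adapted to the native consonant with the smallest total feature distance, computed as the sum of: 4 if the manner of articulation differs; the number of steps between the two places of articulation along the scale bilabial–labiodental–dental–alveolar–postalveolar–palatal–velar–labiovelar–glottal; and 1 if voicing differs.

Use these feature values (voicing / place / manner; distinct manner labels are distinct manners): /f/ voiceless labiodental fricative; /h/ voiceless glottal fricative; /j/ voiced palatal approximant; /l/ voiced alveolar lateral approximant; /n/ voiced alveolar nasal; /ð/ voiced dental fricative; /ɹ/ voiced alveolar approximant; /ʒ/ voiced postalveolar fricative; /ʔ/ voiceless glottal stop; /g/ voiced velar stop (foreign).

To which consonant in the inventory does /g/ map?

/ʔ/ is closest: same manner (stop), place distance 2 (velar→glottal), voicing differs (+1); total 3. Next closest is /j/ at distance 5.

ʔ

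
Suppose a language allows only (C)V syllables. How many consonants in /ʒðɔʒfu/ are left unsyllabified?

The consonants /ʒ/, /ʒ/ cannot be parsed into a legal (C)V syllable (no codas are permitted; onsets are limited to one consonant).

2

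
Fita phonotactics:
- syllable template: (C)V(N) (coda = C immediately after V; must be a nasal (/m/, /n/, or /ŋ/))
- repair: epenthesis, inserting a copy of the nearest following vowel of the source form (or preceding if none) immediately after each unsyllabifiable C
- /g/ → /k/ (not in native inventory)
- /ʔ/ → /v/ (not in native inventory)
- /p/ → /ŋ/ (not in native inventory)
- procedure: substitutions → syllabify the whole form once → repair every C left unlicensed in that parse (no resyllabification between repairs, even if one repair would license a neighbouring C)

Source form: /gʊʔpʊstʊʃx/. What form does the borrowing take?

kʊvʊŋʊsʊtʊʃʊxʊ

Substitution: /g/ → /k/, /ʔ/ → /v/, /p/ → /ŋ/, giving /kʊvŋʊstʊʃx/.
The consonants /v/, /s/, /ʃ/, /x/ cannot be parsed into a legal (C)V(N) syllable (only a nasal (/m/, /n/, or /ŋ/) is licensed in coda position; onsets are limited to one consonant).
Each unlicensed consonant becomes the onset of a new syllable: /v/ → /vʊ/, /s/ → /sʊ/, /ʃ/ → /ʃʊ/, /x/ → /xʊ/.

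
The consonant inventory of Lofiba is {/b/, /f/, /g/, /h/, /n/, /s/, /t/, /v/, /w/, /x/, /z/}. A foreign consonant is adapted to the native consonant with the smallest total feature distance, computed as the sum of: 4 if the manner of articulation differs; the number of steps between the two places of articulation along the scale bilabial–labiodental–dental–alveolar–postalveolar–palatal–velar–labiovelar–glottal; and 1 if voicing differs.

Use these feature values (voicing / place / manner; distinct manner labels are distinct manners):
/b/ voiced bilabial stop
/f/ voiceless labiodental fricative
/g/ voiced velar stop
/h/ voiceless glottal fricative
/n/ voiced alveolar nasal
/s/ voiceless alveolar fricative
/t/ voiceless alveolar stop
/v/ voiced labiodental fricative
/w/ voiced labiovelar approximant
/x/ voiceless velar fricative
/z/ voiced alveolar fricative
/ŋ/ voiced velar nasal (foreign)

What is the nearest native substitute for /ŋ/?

n

/n/ is closest: same manner (nasal), place distance 3 (velar→alveolar), same voicing; total 3. Next closest is /g/ at distance 4.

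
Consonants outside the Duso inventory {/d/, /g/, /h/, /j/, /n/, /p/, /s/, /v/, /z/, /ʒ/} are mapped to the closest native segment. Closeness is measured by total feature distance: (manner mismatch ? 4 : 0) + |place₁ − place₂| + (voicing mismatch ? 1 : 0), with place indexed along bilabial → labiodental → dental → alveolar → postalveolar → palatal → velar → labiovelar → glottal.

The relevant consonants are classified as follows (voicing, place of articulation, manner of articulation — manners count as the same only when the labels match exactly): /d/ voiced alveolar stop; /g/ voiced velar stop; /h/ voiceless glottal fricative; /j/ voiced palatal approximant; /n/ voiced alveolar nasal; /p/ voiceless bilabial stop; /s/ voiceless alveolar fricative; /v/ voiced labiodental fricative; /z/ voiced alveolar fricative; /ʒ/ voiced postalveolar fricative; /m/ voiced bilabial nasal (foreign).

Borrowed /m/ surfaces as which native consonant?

/n/ is closest: same manner (nasal), place distance 3 (bilabial→alveolar), same voicing; total 3. Next closest is /p/ at distance 5.

n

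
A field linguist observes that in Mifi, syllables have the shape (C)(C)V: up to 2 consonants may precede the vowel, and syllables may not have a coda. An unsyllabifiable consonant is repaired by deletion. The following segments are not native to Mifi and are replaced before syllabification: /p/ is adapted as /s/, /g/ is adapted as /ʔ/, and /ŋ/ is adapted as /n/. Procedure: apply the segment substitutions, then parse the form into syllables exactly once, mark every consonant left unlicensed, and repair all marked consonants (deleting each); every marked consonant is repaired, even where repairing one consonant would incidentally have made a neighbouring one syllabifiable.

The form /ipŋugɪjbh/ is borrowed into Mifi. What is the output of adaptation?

Substitution: /p/ → /s/, /ŋ/ → /n/, /g/ → /ʔ/, giving /isnuʔɪjbh/.
Under (C)(C)V, the unsyllabifiable consonants are /j/, /b/, /h/ (no codas are permitted; onsets may contain at most 2 consonants).
Deleting the stranded consonants removes /j/, /b/, /h/.

isnuʔɪ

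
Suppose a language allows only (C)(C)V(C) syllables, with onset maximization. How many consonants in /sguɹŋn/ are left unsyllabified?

Syllabifying with onset maximization leaves /ŋ/, /n/ stranded (at most one coda consonant is licensed; onsets may contain at most 2 consonants).

2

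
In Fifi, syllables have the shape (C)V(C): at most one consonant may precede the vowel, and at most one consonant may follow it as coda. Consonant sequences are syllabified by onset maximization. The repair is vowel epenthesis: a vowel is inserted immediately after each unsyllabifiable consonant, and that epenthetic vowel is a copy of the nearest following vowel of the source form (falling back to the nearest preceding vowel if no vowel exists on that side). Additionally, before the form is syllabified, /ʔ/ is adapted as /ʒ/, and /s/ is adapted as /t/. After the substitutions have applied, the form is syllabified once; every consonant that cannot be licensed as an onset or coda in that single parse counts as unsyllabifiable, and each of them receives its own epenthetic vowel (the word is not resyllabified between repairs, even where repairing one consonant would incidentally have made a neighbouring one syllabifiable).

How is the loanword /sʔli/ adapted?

tiʒili

Substitution: /s/ → /t/, /ʔ/ → /ʒ/, giving /tʒli/.
Syllabifying with onset maximization leaves /t/, /ʒ/ stranded (at most one coda consonant is licensed; onsets are limited to one consonant).
Inserting the epenthetic vowel yields /t/ → /ti/, /ʒ/ → /ʒi/.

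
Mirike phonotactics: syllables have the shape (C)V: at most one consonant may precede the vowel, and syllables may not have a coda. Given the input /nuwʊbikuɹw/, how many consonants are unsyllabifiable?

Under (C)V, the unsyllabifiable consonants are /ɹ/, /w/ (no codas are permitted; onsets are limited to one consonant).

2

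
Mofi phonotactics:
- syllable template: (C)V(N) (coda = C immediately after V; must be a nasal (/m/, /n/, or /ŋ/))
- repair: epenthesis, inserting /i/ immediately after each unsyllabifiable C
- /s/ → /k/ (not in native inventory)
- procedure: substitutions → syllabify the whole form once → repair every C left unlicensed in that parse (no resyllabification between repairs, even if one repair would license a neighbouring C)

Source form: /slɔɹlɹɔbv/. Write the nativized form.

Substitution: /s/ → /k/, giving /klɔɹlɹɔbv/.
Under (C)V(N), the unsyllabifiable consonants are /k/, /ɹ/, /l/, /b/, /v/ (only a nasal (/m/, /n/, or /ŋ/) is licensed in coda position; onsets are limited to one consonant).
Epenthesis after each stranded consonant: /k/ → /ki/, /ɹ/ → /ɹi/, /l/ → /li/, /b/ → /bi/, /v/ → /vi/.

kilɔɹiliɹɔbivi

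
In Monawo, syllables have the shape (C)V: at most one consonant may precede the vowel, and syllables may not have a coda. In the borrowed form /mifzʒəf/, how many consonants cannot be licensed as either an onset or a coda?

Under (C)V, the unsyllabifiable consonants are /f/, /z/, /f/ (no codas are permitted; onsets are limited to one consonant).

3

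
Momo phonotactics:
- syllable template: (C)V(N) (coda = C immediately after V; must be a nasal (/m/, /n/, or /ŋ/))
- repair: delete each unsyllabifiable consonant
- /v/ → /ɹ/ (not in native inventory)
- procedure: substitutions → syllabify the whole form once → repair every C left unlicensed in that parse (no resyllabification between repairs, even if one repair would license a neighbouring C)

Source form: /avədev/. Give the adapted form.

aɹəde

Substitution: /v/ → /ɹ/, giving /aɹədeɹ/.
The consonants /ɹ/ cannot be parsed into a legal (C)V(N) syllable (only a nasal (/m/, /n/, or /ŋ/) is licensed in coda position; onsets are limited to one consonant).
Each unlicensed consonant is deleted: /ɹ/.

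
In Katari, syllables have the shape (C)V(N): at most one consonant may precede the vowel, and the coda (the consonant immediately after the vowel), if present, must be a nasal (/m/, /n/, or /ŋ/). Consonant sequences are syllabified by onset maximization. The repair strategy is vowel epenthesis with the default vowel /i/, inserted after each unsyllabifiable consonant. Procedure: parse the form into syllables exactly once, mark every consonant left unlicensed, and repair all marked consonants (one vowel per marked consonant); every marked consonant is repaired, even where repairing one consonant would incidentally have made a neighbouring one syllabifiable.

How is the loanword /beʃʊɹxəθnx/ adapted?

beʃʊɹixəθinixi

The consonants /ɹ/, /θ/, /n/, /x/ cannot be parsed into a legal (C)V(N) syllable (only a nasal (/m/, /n/, or /ŋ/) is licensed in coda position; onsets are limited to one consonant).
Each unlicensed consonant becomes the onset of a new syllable: /ɹ/ → /ɹi/, /θ/ → /θi/, /n/ → /ni/, /x/ → /xi/.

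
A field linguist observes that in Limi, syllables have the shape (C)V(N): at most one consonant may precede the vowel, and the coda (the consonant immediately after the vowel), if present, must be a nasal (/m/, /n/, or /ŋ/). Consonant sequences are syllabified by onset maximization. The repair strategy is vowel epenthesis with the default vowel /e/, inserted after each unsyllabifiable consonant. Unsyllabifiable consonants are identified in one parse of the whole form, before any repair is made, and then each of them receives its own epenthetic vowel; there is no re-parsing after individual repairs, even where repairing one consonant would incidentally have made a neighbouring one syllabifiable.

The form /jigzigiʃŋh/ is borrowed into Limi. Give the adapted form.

jigezigiʃeŋehe

Under (C)V(N), the unsyllabifiable consonants are /g/, /ʃ/, /ŋ/, /h/ (only a nasal (/m/, /n/, or /ŋ/) is licensed in coda position; onsets are limited to one consonant).
Epenthesis after each stranded consonant: /g/ → /ge/, /ʃ/ → /ʃe/, /ŋ/ → /ŋe/, /h/ → /he/.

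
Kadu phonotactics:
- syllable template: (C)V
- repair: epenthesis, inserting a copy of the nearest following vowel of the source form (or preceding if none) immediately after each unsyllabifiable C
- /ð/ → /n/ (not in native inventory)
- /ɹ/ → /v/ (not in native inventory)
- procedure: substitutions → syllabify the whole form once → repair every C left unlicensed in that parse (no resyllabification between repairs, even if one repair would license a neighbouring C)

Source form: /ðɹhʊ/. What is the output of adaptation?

nʊvʊhʊ

Substitution: /ð/ → /n/, /ɹ/ → /v/, giving /nvhʊ/.
The consonants /n/, /v/ cannot be parsed into a legal (C)V syllable (no codas are permitted; onsets are limited to one consonant).
Inserting the epenthetic vowel yields /n/ → /nʊ/, /v/ → /vʊ/.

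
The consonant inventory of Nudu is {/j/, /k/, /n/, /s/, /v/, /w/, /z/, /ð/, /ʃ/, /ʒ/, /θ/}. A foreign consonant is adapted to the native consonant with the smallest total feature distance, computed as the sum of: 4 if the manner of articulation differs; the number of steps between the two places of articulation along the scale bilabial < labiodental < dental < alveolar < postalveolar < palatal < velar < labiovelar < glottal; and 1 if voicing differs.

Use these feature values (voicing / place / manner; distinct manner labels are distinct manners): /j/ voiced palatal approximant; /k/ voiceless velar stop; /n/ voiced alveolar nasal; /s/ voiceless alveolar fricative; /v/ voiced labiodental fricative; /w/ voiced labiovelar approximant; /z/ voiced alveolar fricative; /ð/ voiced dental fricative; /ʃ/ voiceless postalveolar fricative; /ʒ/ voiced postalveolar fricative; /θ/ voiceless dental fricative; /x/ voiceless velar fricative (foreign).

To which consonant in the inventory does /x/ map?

/ʃ/ is closest: same manner (fricative), place distance 2 (velar→postalveolar), same voicing; total 2. Next closest is /s/ at distance 3.

ʃ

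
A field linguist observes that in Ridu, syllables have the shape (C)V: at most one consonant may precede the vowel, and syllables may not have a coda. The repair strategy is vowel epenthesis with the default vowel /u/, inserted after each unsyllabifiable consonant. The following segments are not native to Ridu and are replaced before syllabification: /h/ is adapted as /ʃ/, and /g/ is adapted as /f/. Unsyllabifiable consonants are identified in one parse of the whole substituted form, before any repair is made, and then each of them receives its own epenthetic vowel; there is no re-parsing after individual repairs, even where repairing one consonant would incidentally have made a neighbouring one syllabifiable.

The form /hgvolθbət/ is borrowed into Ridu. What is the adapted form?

ʃufuvoluθubətu

Substitution: /h/ → /ʃ/, /g/ → /f/, giving /ʃfvolθbət/.
The consonants /ʃ/, /f/, /l/, /θ/, /t/ cannot be parsed into a legal (C)V syllable (no codas are permitted; onsets are limited to one consonant).
Epenthesis after each stranded consonant: /ʃ/ → /ʃu/, /f/ → /fu/, /l/ → /lu/, /θ/ → /θu/, /t/ → /tu/.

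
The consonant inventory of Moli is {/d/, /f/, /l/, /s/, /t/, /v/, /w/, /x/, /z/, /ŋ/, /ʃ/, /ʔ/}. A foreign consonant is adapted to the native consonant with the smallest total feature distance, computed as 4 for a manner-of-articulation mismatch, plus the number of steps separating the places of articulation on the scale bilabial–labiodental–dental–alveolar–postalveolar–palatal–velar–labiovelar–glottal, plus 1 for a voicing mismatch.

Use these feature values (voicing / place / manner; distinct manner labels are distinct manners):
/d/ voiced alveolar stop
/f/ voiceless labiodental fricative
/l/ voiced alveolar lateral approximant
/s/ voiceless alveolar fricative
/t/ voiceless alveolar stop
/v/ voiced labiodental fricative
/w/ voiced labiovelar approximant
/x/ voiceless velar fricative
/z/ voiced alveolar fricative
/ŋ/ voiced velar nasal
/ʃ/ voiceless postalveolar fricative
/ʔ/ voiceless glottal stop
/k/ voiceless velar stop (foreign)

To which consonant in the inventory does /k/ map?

ʔ

/ʔ/ is closest: same manner (stop), place distance 2 (velar→glottal), same voicing; total 2. Next closest is /t/ at distance 3.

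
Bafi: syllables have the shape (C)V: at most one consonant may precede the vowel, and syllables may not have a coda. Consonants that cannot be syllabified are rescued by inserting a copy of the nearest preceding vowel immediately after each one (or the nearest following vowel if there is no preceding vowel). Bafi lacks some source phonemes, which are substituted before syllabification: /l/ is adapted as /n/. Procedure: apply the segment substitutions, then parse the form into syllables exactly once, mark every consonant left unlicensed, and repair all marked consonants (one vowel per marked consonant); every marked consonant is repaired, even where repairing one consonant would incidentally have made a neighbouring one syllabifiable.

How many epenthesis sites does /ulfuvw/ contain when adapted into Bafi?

3

After substitution the input is /unfuvw/.
The unsyllabifiable consonants are /n/, /v/, /w/; each receives one epenthetic vowel.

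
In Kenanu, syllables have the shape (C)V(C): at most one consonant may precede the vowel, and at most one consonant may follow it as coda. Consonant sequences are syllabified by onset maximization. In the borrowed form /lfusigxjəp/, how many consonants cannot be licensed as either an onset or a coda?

Under (C)V(C), the unsyllabifiable consonants are /l/, /x/ (at most one coda consonant is licensed; onsets are limited to one consonant).

2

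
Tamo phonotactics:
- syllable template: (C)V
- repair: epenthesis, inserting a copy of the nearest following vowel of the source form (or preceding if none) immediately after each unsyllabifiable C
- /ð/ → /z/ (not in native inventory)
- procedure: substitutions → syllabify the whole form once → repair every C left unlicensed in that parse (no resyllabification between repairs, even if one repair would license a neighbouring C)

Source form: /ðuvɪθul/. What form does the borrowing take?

zuvɪθulu

Substitution: /ð/ → /z/, giving /zuvɪθul/.
The consonants /l/ cannot be parsed into a legal (C)V syllable (no codas are permitted; onsets are limited to one consonant).
Epenthesis after each stranded consonant: /l/ → /lu/.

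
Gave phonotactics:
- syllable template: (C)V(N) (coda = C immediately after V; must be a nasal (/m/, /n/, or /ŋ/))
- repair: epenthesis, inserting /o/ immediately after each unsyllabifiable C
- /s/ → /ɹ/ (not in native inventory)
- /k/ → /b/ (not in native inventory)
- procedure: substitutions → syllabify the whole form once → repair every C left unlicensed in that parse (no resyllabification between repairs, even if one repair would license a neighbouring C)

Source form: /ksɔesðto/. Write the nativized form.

Substitution: /k/ → /b/, /s/ → /ɹ/, giving /bɹɔeɹðto/.
Syllabifying with onset maximization leaves /b/, /ɹ/, /ð/ stranded (only a nasal (/m/, /n/, or /ŋ/) is licensed in coda position; onsets are limited to one consonant).
Inserting the epenthetic vowel yields /b/ → /bo/, /ɹ/ → /ɹo/, /ð/ → /ðo/.

boɹɔeɹoðoto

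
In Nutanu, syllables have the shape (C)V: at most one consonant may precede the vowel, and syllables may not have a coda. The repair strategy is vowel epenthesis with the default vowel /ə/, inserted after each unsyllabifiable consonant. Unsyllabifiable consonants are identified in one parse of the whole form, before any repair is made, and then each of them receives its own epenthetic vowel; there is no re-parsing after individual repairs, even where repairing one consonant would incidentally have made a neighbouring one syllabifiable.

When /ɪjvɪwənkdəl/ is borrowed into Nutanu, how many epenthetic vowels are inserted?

The unsyllabifiable consonants are /j/, /n/, /k/, /l/; each receives one epenthetic vowel.

4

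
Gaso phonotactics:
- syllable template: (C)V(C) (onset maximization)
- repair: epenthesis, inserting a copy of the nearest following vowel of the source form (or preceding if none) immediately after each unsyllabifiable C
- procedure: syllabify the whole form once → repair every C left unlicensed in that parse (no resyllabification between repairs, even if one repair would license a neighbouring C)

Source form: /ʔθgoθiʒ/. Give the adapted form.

ʔoθogoθiʒ

The consonants /ʔ/, /θ/ cannot be parsed into a legal (C)V(C) syllable (at most one coda consonant is licensed; onsets are limited to one consonant).
Each unlicensed consonant becomes the onset of a new syllable: /ʔ/ → /ʔo/, /θ/ → /θo/.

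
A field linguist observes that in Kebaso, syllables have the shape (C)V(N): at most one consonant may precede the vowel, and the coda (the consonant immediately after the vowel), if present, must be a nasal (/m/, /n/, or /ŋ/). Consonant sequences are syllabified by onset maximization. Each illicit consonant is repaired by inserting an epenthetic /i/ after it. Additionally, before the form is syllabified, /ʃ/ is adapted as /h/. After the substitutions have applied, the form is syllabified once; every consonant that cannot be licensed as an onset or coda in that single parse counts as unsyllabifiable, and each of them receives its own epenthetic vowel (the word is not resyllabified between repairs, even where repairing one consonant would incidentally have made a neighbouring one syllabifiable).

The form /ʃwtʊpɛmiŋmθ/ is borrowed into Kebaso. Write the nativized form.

hiwitʊpɛmiŋmiθi

Substitution: /ʃ/ → /h/, giving /hwtʊpɛmiŋmθ/.
The consonants /h/, /w/, /m/, /θ/ cannot be parsed into a legal (C)V(N) syllable (only a nasal (/m/, /n/, or /ŋ/) is licensed in coda position; onsets are limited to one consonant).
Inserting the epenthetic vowel yields /h/ → /hi/, /w/ → /wi/, /m/ → /mi/, /θ/ → /θi/.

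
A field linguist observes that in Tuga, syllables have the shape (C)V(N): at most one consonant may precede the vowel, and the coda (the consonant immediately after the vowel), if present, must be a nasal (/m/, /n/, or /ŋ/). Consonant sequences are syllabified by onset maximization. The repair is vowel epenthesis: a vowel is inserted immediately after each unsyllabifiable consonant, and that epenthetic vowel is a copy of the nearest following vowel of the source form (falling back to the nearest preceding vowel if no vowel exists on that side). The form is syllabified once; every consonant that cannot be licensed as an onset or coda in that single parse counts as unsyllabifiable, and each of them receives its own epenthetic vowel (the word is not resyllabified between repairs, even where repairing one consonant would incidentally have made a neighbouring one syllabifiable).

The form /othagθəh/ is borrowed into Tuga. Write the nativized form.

otahagəθəhə

Syllabifying with onset maximization leaves /t/, /g/, /h/ stranded (only a nasal (/m/, /n/, or /ŋ/) is licensed in coda position; onsets are limited to one consonant).
Inserting the epenthetic vowel yields /t/ → /ta/, /g/ → /gə/, /h/ → /hə/.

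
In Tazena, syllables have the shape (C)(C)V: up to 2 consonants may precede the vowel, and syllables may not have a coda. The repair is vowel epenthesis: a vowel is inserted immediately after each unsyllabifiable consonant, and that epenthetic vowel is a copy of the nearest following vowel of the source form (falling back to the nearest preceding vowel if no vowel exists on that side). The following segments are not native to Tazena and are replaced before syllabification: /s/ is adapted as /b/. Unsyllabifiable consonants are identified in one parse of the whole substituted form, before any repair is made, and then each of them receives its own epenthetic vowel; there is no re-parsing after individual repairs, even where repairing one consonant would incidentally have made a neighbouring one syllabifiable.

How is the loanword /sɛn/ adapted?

Substitution: /s/ → /b/, giving /bɛn/.
Syllabifying with onset maximization leaves /n/ stranded (no codas are permitted; onsets may contain at most 2 consonants).
Inserting the epenthetic vowel yields /n/ → /nɛ/.

bɛnɛ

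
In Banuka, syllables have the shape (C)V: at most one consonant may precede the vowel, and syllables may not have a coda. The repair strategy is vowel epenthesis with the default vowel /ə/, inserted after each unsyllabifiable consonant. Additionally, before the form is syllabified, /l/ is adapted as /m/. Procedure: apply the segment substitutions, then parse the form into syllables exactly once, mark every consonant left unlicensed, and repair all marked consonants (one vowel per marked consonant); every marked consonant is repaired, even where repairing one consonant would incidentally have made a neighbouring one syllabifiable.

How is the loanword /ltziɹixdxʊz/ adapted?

mətəziɹixədəxʊzə

Substitution: /l/ → /m/, giving /mtziɹixdxʊz/.
The consonants /m/, /t/, /x/, /d/, /z/ cannot be parsed into a legal (C)V syllable (no codas are permitted; onsets are limited to one consonant).
Inserting the epenthetic vowel yields /m/ → /mə/, /t/ → /tə/, /x/ → /xə/, /d/ → /də/, /z/ → /zə/.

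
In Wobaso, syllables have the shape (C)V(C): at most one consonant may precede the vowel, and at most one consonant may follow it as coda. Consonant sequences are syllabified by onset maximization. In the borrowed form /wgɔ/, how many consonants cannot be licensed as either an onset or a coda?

1

The consonants /w/ cannot be parsed into a legal (C)V(C) syllable (at most one coda consonant is licensed; onsets are limited to one consonant).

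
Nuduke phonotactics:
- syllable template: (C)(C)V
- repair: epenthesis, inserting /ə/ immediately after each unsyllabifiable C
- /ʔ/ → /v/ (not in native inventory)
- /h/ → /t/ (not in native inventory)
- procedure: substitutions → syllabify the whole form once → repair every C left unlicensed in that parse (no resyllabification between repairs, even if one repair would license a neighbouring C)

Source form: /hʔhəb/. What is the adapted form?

Substitution: /h/ → /t/, /ʔ/ → /v/, giving /tvtəb/.
The consonants /t/, /b/ cannot be parsed into a legal (C)(C)V syllable (no codas are permitted; onsets may contain at most 2 consonants).
Inserting the epenthetic vowel yields /t/ → /tə/, /b/ → /bə/.

təvtəbə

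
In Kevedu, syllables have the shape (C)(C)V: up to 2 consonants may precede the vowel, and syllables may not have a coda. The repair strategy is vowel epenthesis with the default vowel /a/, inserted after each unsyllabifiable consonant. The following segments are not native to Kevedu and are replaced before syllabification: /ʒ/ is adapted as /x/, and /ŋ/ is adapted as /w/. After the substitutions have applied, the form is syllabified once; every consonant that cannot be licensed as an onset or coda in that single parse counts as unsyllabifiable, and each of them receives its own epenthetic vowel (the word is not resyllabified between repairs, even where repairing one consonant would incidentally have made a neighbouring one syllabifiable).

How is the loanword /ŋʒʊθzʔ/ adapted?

wxʊθazaʔa

Substitution: /ŋ/ → /w/, /ʒ/ → /x/, giving /wxʊθzʔ/.
Syllabifying with onset maximization leaves /θ/, /z/, /ʔ/ stranded (no codas are permitted; onsets may contain at most 2 consonants).
Epenthesis after each stranded consonant: /θ/ → /θa/, /z/ → /za/, /ʔ/ → /ʔa/.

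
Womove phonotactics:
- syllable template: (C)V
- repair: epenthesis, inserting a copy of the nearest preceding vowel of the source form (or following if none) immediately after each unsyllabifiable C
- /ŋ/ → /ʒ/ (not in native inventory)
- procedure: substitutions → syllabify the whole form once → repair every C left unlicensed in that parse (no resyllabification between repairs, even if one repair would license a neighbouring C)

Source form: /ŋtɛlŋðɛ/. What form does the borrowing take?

Substitution: /ŋ/ → /ʒ/, giving /ʒtɛlʒðɛ/.
Syllabifying with onset maximization leaves /ʒ/, /l/, /ʒ/ stranded (no codas are permitted; onsets are limited to one consonant).
Epenthesis after each stranded consonant: /ʒ/ → /ʒɛ/, /l/ → /lɛ/, /ʒ/ → /ʒɛ/.

ʒɛtɛlɛʒɛðɛ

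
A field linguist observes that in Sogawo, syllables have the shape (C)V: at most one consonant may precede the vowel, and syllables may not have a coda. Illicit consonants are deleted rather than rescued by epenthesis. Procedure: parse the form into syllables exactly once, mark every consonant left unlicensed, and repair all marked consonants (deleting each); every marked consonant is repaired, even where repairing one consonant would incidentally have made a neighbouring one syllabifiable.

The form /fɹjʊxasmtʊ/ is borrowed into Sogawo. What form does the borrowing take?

jʊxatʊ

The consonants /f/, /ɹ/, /s/, /m/ cannot be parsed into a legal (C)V syllable (no codas are permitted; onsets are limited to one consonant).
Deleting the stranded consonants removes /f/, /ɹ/, /s/, /m/.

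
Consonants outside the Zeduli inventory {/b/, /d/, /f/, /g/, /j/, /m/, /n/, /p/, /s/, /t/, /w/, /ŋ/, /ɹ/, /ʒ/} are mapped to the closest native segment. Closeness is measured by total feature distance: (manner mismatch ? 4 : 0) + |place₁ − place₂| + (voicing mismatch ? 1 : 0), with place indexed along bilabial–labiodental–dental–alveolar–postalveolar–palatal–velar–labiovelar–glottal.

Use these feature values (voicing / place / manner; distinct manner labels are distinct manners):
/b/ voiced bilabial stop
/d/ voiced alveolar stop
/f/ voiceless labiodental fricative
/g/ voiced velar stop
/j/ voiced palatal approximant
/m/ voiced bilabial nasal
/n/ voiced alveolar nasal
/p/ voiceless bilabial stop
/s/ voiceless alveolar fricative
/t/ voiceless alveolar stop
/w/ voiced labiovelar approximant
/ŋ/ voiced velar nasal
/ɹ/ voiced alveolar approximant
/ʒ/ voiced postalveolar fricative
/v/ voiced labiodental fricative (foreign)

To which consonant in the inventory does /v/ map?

f

/f/ is closest: same manner (fricative), place distance 0 (labiodental→labiodental), voicing differs (+1); total 1. Next closest is /s/ at distance 3.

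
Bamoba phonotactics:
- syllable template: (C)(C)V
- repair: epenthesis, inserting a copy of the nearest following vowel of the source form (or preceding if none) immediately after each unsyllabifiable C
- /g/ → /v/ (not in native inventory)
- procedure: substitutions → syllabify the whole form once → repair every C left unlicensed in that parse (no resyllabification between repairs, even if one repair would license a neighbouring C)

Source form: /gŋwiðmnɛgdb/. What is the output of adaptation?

Substitution: /g/ → /v/, giving /vŋwiðmnɛvdb/.
Under (C)(C)V, the unsyllabifiable consonants are /v/, /ð/, /v/, /d/, /b/ (no codas are permitted; onsets may contain at most 2 consonants).
Epenthesis after each stranded consonant: /v/ → /vi/, /ð/ → /ðɛ/, /v/ → /vɛ/, /d/ → /dɛ/, /b/ → /bɛ/.

viŋwiðɛmnɛvɛdɛbɛ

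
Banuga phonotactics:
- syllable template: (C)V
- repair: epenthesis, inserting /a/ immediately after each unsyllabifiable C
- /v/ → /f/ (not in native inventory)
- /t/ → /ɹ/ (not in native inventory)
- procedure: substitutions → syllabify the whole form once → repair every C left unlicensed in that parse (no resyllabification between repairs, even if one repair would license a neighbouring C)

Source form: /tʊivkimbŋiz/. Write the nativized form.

ɹʊifakimabaŋiza

Substitution: /t/ → /ɹ/, /v/ → /f/, giving /ɹʊifkimbŋiz/.
Syllabifying with onset maximization leaves /f/, /m/, /b/, /z/ stranded (no codas are permitted; onsets are limited to one consonant).
Inserting the epenthetic vowel yields /f/ → /fa/, /m/ → /ma/, /b/ → /ba/, /z/ → /za/.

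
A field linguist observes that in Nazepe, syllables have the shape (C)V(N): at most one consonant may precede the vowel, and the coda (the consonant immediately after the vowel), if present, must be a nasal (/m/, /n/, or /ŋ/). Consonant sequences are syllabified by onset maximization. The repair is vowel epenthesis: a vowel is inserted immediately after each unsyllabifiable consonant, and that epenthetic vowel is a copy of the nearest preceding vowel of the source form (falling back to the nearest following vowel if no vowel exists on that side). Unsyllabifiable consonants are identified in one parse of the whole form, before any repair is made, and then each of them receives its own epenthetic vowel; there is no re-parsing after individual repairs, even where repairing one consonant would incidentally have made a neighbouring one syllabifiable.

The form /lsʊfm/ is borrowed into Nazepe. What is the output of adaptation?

Under (C)V(N), the unsyllabifiable consonants are /l/, /f/, /m/ (only a nasal (/m/, /n/, or /ŋ/) is licensed in coda position; onsets are limited to one consonant).
Each unlicensed consonant becomes the onset of a new syllable: /l/ → /lʊ/, /f/ → /fʊ/, /m/ → /mʊ/.

lʊsʊfʊmʊ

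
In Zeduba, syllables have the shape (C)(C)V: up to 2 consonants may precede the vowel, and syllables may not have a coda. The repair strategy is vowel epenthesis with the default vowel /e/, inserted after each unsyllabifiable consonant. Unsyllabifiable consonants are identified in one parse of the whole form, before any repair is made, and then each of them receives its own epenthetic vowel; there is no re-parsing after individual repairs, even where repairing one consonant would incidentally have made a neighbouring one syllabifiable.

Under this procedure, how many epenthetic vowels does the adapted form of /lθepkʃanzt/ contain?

The unsyllabifiable consonants are /p/, /n/, /z/, /t/; each receives one epenthetic vowel.

4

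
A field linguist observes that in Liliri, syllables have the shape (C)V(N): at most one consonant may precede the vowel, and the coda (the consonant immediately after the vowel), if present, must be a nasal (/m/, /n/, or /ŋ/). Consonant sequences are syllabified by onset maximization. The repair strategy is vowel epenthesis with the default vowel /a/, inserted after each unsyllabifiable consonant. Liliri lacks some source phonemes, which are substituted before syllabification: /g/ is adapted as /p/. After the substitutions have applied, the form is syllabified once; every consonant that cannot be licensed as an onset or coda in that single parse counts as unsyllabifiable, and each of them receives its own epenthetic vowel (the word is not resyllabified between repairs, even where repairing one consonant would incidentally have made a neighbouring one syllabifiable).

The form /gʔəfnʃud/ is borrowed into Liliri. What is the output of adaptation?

paʔəfanaʃuda

Substitution: /g/ → /p/, giving /pʔəfnʃud/.
The consonants /p/, /f/, /n/, /d/ cannot be parsed into a legal (C)V(N) syllable (only a nasal (/m/, /n/, or /ŋ/) is licensed in coda position; onsets are limited to one consonant).
Inserting the epenthetic vowel yields /p/ → /pa/, /f/ → /fa/, /n/ → /na/, /d/ → /da/.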